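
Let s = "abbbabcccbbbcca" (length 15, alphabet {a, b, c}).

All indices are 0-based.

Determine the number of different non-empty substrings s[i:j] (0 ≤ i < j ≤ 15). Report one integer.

rank→(start, suffix):
  0 → (14, 'a')
  1 → (0, 'abbbabcccbbbcca')
  2 → (4, 'abcccbbbcca')
  3 → (3, 'babcccbbbcca')
  4 → (2, 'bbabcccbbbcca')
  5 → (1, 'bbbabcccbbbcca')
  6 → (9, 'bbbcca')
  7 → (10, 'bbcca')
  8 → (11, 'bcca')
  9 → (5, 'bcccbbbcca')
  10 → (13, 'ca')
  11 → (8, 'cbbbcca')
  12 → (12, 'cca')
  13 → (7, 'ccbbbcca')
  14 → (6, 'cccbbbcca')

SA = [14, 0, 4, 3, 2, 1, 9, 10, 11, 5, 13, 8, 12, 7, 6]
rank  pair      lcp
   1  s[14:],s[0:]  1  'a'
   2  s[0:],s[4:]  2  'ab'
   3  s[4:],s[3:]  0  ''
   4  s[3:],s[2:]  1  'b'
   5  s[2:],s[1:]  2  'bb'
   6  s[1:],s[9:]  3  'bbb'
   7  s[9:],s[10:]  2  'bb'
   8  s[10:],s[11:]  1  'b'
   9  s[11:],s[5:]  3  'bcc'
  10  s[5:],s[13:]  0  ''
  11  s[13:],s[8:]  1  'c'
  12  s[8:],s[12:]  1  'c'
  13  s[12:],s[7:]  2  'cc'
  14  s[7:],s[6:]  2  'cc'

n(n+1)/2 = 15·16/2 = 120
Σ LCP = 0 + 1 + 2 + 0 + 1 + 2 + 3 + 2 + 1 + 3 + 0 + 1 + 1 + 2 + 2 = 21
distinct = 120 − 21 = 99

99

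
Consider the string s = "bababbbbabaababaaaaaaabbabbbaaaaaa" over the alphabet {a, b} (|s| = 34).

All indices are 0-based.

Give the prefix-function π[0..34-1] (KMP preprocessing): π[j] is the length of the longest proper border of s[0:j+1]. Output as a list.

[0, 0, 1, 2, 3, 1, 1, 1, 2, 3, 4, 0, 1, 2, 3, 4, 0, 0, 0, 0, 0, 0, 1, 1, 2, 3, 1, 1, 2, 0, 0, 0, 0, 0]

π[0] = 0
j=1 s[j]='a': π[1]=0 (border '')
j=2 s[j]='b': π[2]=1 (border 'b')
j=3 s[j]='a': π[3]=2 (border 'ba')
j=4 s[j]='b': π[4]=3 (border 'bab')
j=5 s[j]='b': k: 3→1→0; π[5]=1 (border 'b')
j=6 s[j]='b': k: 1→0; π[6]=1 (border 'b')
j=7 s[j]='b': k: 1→0; π[7]=1 (border 'b')
j=8 s[j]='a': π[8]=2 (border 'ba')
j=9 s[j]='b': π[9]=3 (border 'bab')
j=10 s[j]='a': π[10]=4 (border 'baba')
j=11 s[j]='a': k: 4→2→0; π[11]=0 (border '')
j=12 s[j]='b': π[12]=1 (border 'b')
j=13 s[j]='a': π[13]=2 (border 'ba')
j=14 s[j]='b': π[14]=3 (border 'bab')
j=15 s[j]='a': π[15]=4 (border 'baba')
j=16 s[j]='a': k: 4→2→0; π[16]=0 (border '')
j=17 s[j]='a': π[17]=0 (border '')
j=18 s[j]='a': π[18]=0 (border '')
j=19 s[j]='a': π[19]=0 (border '')
j=20 s[j]='a': π[20]=0 (border '')
j=21 s[j]='a': π[21]=0 (border '')
j=22 s[j]='b': π[22]=1 (border 'b')
j=23 s[j]='b': k: 1→0; π[23]=1 (border 'b')
j=24 s[j]='a': π[24]=2 (border 'ba')
j=25 s[j]='b': π[25]=3 (border 'bab')
j=26 s[j]='b': k: 3→1→0; π[26]=1 (border 'b')
j=27 s[j]='b': k: 1→0; π[27]=1 (border 'b')
j=28 s[j]='a': π[28]=2 (border 'ba')
j=29 s[j]='a': k: 2→0; π[29]=0 (border '')
j=30 s[j]='a': π[30]=0 (border '')
j=31 s[j]='a': π[31]=0 (border '')
j=32 s[j]='a': π[32]=0 (border '')
j=33 s[j]='a': π[33]=0 (border '')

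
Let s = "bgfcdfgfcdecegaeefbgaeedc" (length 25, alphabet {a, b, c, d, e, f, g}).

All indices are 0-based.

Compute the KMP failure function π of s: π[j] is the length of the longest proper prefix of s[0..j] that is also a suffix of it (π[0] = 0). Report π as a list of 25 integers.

[0, 0, 0, 0, 0, 0, 0, 0, 0, 0, 0, 0, 0, 0, 0, 0, 0, 0, 1, 2, 0, 0, 0, 0, 0]

π[0] = 0
j=1 s[j]='g': π[1]=0 (border '')
j=2 s[j]='f': π[2]=0 (border '')
j=3 s[j]='c': π[3]=0 (border '')
j=4 s[j]='d': π[4]=0 (border '')
j=5 s[j]='f': π[5]=0 (border '')
j=6 s[j]='g': π[6]=0 (border '')
j=7 s[j]='f': π[7]=0 (border '')
j=8 s[j]='c': π[8]=0 (border '')
j=9 s[j]='d': π[9]=0 (border '')
j=10 s[j]='e': π[10]=0 (border '')
j=11 s[j]='c': π[11]=0 (border '')
j=12 s[j]='e': π[12]=0 (border '')
j=13 s[j]='g': π[13]=0 (border '')
j=14 s[j]='a': π[14]=0 (border '')
j=15 s[j]='e': π[15]=0 (border '')
j=16 s[j]='e': π[16]=0 (border '')
j=17 s[j]='f': π[17]=0 (border '')
j=18 s[j]='b': π[18]=1 (border 'b')
j=19 s[j]='g': π[19]=2 (border 'bg')
j=20 s[j]='a': k: 2→0; π[20]=0 (border '')
j=21 s[j]='e': π[21]=0 (border '')
j=22 s[j]='e': π[22]=0 (border '')
j=23 s[j]='d': π[23]=0 (border '')
j=24 s[j]='c': π[24]=0 (border '')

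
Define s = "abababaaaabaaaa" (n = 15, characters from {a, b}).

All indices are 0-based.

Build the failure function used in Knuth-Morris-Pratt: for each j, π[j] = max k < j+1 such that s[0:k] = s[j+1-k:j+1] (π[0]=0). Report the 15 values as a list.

[0, 0, 1, 2, 3, 4, 5, 1, 1, 1, 2, 3, 1, 1, 1]

π[0] = 0
j=1 s[j]='b': π[1]=0 (border '')
j=2 s[j]='a': π[2]=1 (border 'a')
j=3 s[j]='b': π[3]=2 (border 'ab')
j=4 s[j]='a': π[4]=3 (border 'aba')
j=5 s[j]='b': π[5]=4 (border 'abab')
j=6 s[j]='a': π[6]=5 (border 'ababa')
j=7 s[j]='a': k: 5→3→1→0; π[7]=1 (border 'a')
j=8 s[j]='a': k: 1→0; π[8]=1 (border 'a')
j=9 s[j]='a': k: 1→0; π[9]=1 (border 'a')
j=10 s[j]='b': π[10]=2 (border 'ab')
j=11 s[j]='a': π[11]=3 (border 'aba')
j=12 s[j]='a': k: 3→1→0; π[12]=1 (border 'a')
j=13 s[j]='a': k: 1→0; π[13]=1 (border 'a')
j=14 s[j]='a': k: 1→0; π[14]=1 (border 'a')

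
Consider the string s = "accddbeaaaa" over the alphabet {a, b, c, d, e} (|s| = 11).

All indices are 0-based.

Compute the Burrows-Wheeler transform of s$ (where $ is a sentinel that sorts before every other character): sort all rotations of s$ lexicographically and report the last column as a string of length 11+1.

aaaae$dacdcb

rank  rotation      last
    0  $accddbeaaaa  a
    1  a$accddbeaaa  a
    2  aa$accddbeaa  a
    3  aaa$accddbea  a
    4  aaaa$accddbe  e
    5  accddbeaaaa$  $
    6  beaaaa$accdd  d
    7  ccddbeaaaa$a  a
    8  cddbeaaaa$ac  c
    9  dbeaaaa$accd  d
   10  ddbeaaaa$acc  c
   11  eaaaa$accddb  b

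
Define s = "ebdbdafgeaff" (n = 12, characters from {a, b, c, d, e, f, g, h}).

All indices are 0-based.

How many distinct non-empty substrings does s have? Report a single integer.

70

sorted suffixes:
  #0 SA[0]=9  'aff'
  #1 SA[1]=5  'afgeaff'
  #2 SA[2]=3  'bdafgeaff'
  #3 SA[3]=1  'bdbdafgeaff'
  #4 SA[4]=4  'dafgeaff'
  #5 SA[5]=2  'dbdafgeaff'
  #6 SA[6]=8  'eaff'
  #7 SA[7]=0  'ebdbdafgeaff'
  #8 SA[8]=11  'f'
  #9 SA[9]=10  'ff'
  #10 SA[10]=6  'fgeaff'
  #11 SA[11]=7  'geaff'

SA = [9, 5, 3, 1, 4, 2, 8, 0, 11, 10, 6, 7]
i: (SA[i-1],SA[i]) lcp shared
  1: (9,5) 2 'af'
  2: (5,3) 0 ''
  3: (3,1) 2 'bd'
  4: (1,4) 0 ''
  5: (4,2) 1 'd'
  6: (2,8) 0 ''
  7: (8,0) 1 'e'
  8: (0,11) 0 ''
  9: (11,10) 1 'f'
  10: (10,6) 1 'f'
  11: (6,7) 0 ''

n(n+1)/2 = 12·13/2 = 78
Σ LCP = 0 + 2 + 0 + 2 + 0 + 1 + 0 + 1 + 0 + 1 + 1 + 0 = 8
distinct = 78 − 8 = 70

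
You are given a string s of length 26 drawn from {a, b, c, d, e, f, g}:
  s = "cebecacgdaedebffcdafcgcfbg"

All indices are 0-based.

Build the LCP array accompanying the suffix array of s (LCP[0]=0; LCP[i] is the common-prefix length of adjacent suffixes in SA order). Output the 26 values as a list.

[0, 1, 1, 0, 1, 1, 0, 1, 1, 1, 1, 2, 0, 2, 1, 0, 2, 1, 1, 0, 1, 2, 1, 0, 1, 1]

rank | idx | suffix
   0 |   5 | acgdaedebffcdafcgcfbg
   1 |   9 | aedebffcdafcgcfbg
   2 |  18 | afcgcfbg
   3 |   2 | becacgdaedebffcdafcgcfbg
   4 |  13 | bffcdafcgcfbg
   5 |  24 | bg
   6 |   4 | cacgdaedebffcdafcgcfbg
   7 |  16 | cdafcgcfbg
   8 |   0 | cebecacgdaedebffcdafcgcfbg
   9 |  22 | cfbg
  10 |  20 | cgcfbg
  11 |   6 | cgdaedebffcdafcgcfbg
  12 |   8 | daedebffcdafcgcfbg
  13 |  17 | dafcgcfbg
  14 |  11 | debffcdafcgcfbg
  15 |   1 | ebecacgdaedebffcdafcgcfbg
  16 |  12 | ebffcdafcgcfbg
  17 |   3 | ecacgdaedebffcdafcgcfbg
  18 |  10 | edebffcdafcgcfbg
  19 |  23 | fbg
  20 |  15 | fcdafcgcfbg
  21 |  19 | fcgcfbg
  22 |  14 | ffcdafcgcfbg
  23 |  25 | g
  24 |  21 | gcfbg
  25 |   7 | gdaedebffcdafcgcfbg

SA = [5, 9, 18, 2, 13, 24, 4, 16, 0, 22, 20, 6, 8, 17, 11, 1, 12, 3, 10, 23, 15, 19, 14, 25, 21, 7]
rank  pair      lcp
   1  s[5:],s[9:]  1  'a'
   2  s[9:],s[18:]  1  'a'
   3  s[18:],s[2:]  0  ''
   4  s[2:],s[13:]  1  'b'
   5  s[13:],s[24:]  1  'b'
   6  s[24:],s[4:]  0  ''
   7  s[4:],s[16:]  1  'c'
   8  s[16:],s[0:]  1  'c'
   9  s[0:],s[22:]  1  'c'
  10  s[22:],s[20:]  1  'c'
  11  s[20:],s[6:]  2  'cg'
  12  s[6:],s[8:]  0  ''
  13  s[8:],s[17:]  2  'da'
  14  s[17:],s[11:]  1  'd'
  15  s[11:],s[1:]  0  ''
  16  s[1:],s[12:]  2  'eb'
  17  s[12:],s[3:]  1  'e'
  18  s[3:],s[10:]  1  'e'
  19  s[10:],s[23:]  0  ''
  20  s[23:],s[15:]  1  'f'
  21  s[15:],s[19:]  2  'fc'
  22  s[19:],s[14:]  1  'f'
  23  s[14:],s[25:]  0  ''
  24  s[25:],s[21:]  1  'g'
  25  s[21:],s[7:]  1  'g'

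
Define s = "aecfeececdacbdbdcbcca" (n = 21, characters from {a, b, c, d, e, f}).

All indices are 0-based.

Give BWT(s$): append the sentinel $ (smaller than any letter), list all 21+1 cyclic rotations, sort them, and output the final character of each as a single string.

rank  rotation                last
    0  $aecfeececdacbdbdcbcca  a
    1  a$aecfeececdacbdbdcbcc  c
    2  acbdbdcbcca$aecfeececd  d
    3  aecfeececdacbdbdcbcca$  $
    4  bcca$aecfeececdacbdbdc  c
    5  bdbdcbcca$aecfeececdac  c
    6  bdcbcca$aecfeececdacbd  d
    7  ca$aecfeececdacbdbdcbc  c
    8  cbcca$aecfeececdacbdbd  d
    9  cbdbdcbcca$aecfeececda  a
   10  cca$aecfeececdacbdbdcb  b
   11  cdacbdbdcbcca$aecfeece  e
   12  cecdacbdbdcbcca$aecfee  e
   13  cfeececdacbdbdcbcca$ae  e
   14  dacbdbdcbcca$aecfeecec  c
   15  dbdcbcca$aecfeececdacb  b
   16  dcbcca$aecfeececdacbdb  b
   17  ecdacbdbdcbcca$aecfeec  c
   18  ececdacbdbdcbcca$aecfe  e
   19  ecfeececdacbdbdcbcca$a  a
   20  eececdacbdbdcbcca$aecf  f
   21  feececdacbdbdcbcca$aec  c

acd$ccdcdabeeecbbceafc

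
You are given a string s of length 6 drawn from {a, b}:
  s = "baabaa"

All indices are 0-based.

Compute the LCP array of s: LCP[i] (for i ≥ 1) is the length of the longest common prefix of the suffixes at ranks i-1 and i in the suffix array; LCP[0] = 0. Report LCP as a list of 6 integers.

rank | idx | suffix
   0 |   5 | a
   1 |   4 | aa
   2 |   1 | aabaa
   3 |   2 | abaa
   4 |   3 | baa
   5 |   0 | baabaa

SA = [5, 4, 1, 2, 3, 0]
i: (SA[i-1],SA[i]) lcp shared
  1: (5,4) 1 'a'
  2: (4,1) 2 'aa'
  3: (1,2) 1 'a'
  4: (2,3) 0 ''
  5: (3,0) 3 'baa'

[0, 1, 2, 1, 0, 3]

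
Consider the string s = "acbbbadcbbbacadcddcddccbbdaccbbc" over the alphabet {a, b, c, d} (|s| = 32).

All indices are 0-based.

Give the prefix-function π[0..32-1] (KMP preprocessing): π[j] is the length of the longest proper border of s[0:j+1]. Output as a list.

[0, 0, 0, 0, 0, 1, 0, 0, 0, 0, 0, 1, 2, 1, 0, 0, 0, 0, 0, 0, 0, 0, 0, 0, 0, 0, 1, 2, 0, 0, 0, 0]

π[0] = 0
j=1 s[j]='c': π[1]=0 (border '')
j=2 s[j]='b': π[2]=0 (border '')
j=3 s[j]='b': π[3]=0 (border '')
j=4 s[j]='b': π[4]=0 (border '')
j=5 s[j]='a': π[5]=1 (border 'a')
j=6 s[j]='d': k: 1→0; π[6]=0 (border '')
j=7 s[j]='c': π[7]=0 (border '')
j=8 s[j]='b': π[8]=0 (border '')
j=9 s[j]='b': π[9]=0 (border '')
j=10 s[j]='b': π[10]=0 (border '')
j=11 s[j]='a': π[11]=1 (border 'a')
j=12 s[j]='c': π[12]=2 (border 'ac')
j=13 s[j]='a': k: 2→0; π[13]=1 (border 'a')
j=14 s[j]='d': k: 1→0; π[14]=0 (border '')
j=15 s[j]='c': π[15]=0 (border '')
j=16 s[j]='d': π[16]=0 (border '')
j=17 s[j]='d': π[17]=0 (border '')
j=18 s[j]='c': π[18]=0 (border '')
j=19 s[j]='d': π[19]=0 (border '')
j=20 s[j]='d': π[20]=0 (border '')
j=21 s[j]='c': π[21]=0 (border '')
j=22 s[j]='c': π[22]=0 (border '')
j=23 s[j]='b': π[23]=0 (border '')
j=24 s[j]='b': π[24]=0 (border '')
j=25 s[j]='d': π[25]=0 (border '')
j=26 s[j]='a': π[26]=1 (border 'a')
j=27 s[j]='c': π[27]=2 (border 'ac')
j=28 s[j]='c': k: 2→0; π[28]=0 (border '')
j=29 s[j]='b': π[29]=0 (border '')
j=30 s[j]='b': π[30]=0 (border '')
j=31 s[j]='c': π[31]=0 (border '')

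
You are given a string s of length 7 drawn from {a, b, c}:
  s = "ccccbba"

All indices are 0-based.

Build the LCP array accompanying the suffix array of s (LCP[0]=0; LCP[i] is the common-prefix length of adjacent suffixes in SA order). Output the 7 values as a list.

sorted suffixes:
  #0 SA[0]=6  'a'
  #1 SA[1]=5  'ba'
  #2 SA[2]=4  'bba'
  #3 SA[3]=3  'cbba'
  #4 SA[4]=2  'ccbba'
  #5 SA[5]=1  'cccbba'
  #6 SA[6]=0  'ccccbba'

SA = [6, 5, 4, 3, 2, 1, 0]
i: (SA[i-1],SA[i]) lcp shared
  1: (6,5) 0 ''
  2: (5,4) 1 'b'
  3: (4,3) 0 ''
  4: (3,2) 1 'c'
  5: (2,1) 2 'cc'
  6: (1,0) 3 'ccc'

[0, 0, 1, 0, 1, 2, 3]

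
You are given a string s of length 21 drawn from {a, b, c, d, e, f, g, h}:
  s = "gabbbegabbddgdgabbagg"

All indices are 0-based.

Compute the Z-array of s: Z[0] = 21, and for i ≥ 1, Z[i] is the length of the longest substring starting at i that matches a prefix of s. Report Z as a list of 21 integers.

Z[0]=21
i=1: outside box; Z[1]=0
i=2: outside box; Z[2]=0
i=3: outside box; Z[3]=0
i=4: outside box; Z[4]=0
i=5: outside box; Z[5]=0
i=6: outside box; Z[6]=4 extend→box=[6,10)
i=7: min(r-i=3, Z[1]=0)=0; Z[7]=0
i=8: min(r-i=2, Z[2]=0)=0; Z[8]=0
i=9: min(r-i=1, Z[3]=0)=0; Z[9]=0
i=10: outside box; Z[10]=0
i=11: outside box; Z[11]=0
i=12: outside box; Z[12]=1 extend→box=[12,13)
i=13: outside box; Z[13]=0
i=14: outside box; Z[14]=4 extend→box=[14,18)
i=15: min(r-i=3, Z[1]=0)=0; Z[15]=0
i=16: min(r-i=2, Z[2]=0)=0; Z[16]=0
i=17: min(r-i=1, Z[3]=0)=0; Z[17]=0
i=18: outside box; Z[18]=0
i=19: outside box; Z[19]=1 extend→box=[19,20)
i=20: outside box; Z[20]=1 extend→box=[20,21)

[21, 0, 0, 0, 0, 0, 4, 0, 0, 0, 0, 0, 1, 0, 4, 0, 0, 0, 0, 1, 1]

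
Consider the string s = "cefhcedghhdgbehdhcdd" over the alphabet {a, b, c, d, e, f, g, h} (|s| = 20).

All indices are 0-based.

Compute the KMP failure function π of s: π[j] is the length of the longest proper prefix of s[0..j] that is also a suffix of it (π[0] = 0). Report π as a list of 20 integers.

[0, 0, 0, 0, 1, 2, 0, 0, 0, 0, 0, 0, 0, 0, 0, 0, 0, 1, 0, 0]

π[0] = 0
j=1 s[j]='e': π[1]=0 (border '')
j=2 s[j]='f': π[2]=0 (border '')
j=3 s[j]='h': π[3]=0 (border '')
j=4 s[j]='c': π[4]=1 (border 'c')
j=5 s[j]='e': π[5]=2 (border 'ce')
j=6 s[j]='d': k: 2→0; π[6]=0 (border '')
j=7 s[j]='g': π[7]=0 (border '')
j=8 s[j]='h': π[8]=0 (border '')
j=9 s[j]='h': π[9]=0 (border '')
j=10 s[j]='d': π[10]=0 (border '')
j=11 s[j]='g': π[11]=0 (border '')
j=12 s[j]='b': π[12]=0 (border '')
j=13 s[j]='e': π[13]=0 (border '')
j=14 s[j]='h': π[14]=0 (border '')
j=15 s[j]='d': π[15]=0 (border '')
j=16 s[j]='h': π[16]=0 (border '')
j=17 s[j]='c': π[17]=1 (border 'c')
j=18 s[j]='d': k: 1→0; π[18]=0 (border '')
j=19 s[j]='d': π[19]=0 (border '')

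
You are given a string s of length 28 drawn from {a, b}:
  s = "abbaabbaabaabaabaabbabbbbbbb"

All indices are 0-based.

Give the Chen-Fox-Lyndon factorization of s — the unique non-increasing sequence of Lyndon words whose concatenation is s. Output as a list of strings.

["abb", "aabb", "aabaabaabaabbabbbbbbb"]

emit factor 1: 'abb' (i=0, period=3)
emit factor 2: 'aabb' (i=3, period=4)
emit factor 3: 'aabaabaabaabbabbbbbbb' (i=7, period=21)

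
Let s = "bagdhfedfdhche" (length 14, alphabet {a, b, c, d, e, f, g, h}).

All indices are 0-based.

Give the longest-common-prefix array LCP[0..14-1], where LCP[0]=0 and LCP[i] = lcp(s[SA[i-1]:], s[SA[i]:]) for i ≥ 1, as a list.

[0, 0, 0, 0, 1, 2, 0, 1, 0, 1, 0, 0, 1, 1]

sorted suffixes:
  #0 SA[0]=1  'agdhfedfdhche'
  #1 SA[1]=0  'bagdhfedfdhche'
  #2 SA[2]=11  'che'
  #3 SA[3]=7  'dfdhche'
  #4 SA[4]=9  'dhche'
  #5 SA[5]=3  'dhfedfdhche'
  #6 SA[6]=13  'e'
  #7 SA[7]=6  'edfdhche'
  #8 SA[8]=8  'fdhche'
  #9 SA[9]=5  'fedfdhche'
  #10 SA[10]=2  'gdhfedfdhche'
  #11 SA[11]=10  'hche'
  #12 SA[12]=12  'he'
  #13 SA[13]=4  'hfedfdhche'

SA = [1, 0, 11, 7, 9, 3, 13, 6, 8, 5, 2, 10, 12, 4]
[i] adj suffixes → lcp
  [1] 1/0 → 0 ('')
  [2] 0/11 → 0 ('')
  [3] 11/7 → 0 ('')
  [4] 7/9 → 1 ('d')
  [5] 9/3 → 2 ('dh')
  [6] 3/13 → 0 ('')
  [7] 13/6 → 1 ('e')
  [8] 6/8 → 0 ('')
  [9] 8/5 → 1 ('f')
  [10] 5/2 → 0 ('')
  [11] 2/10 → 0 ('')
  [12] 10/12 → 1 ('h')
  [13] 12/4 → 1 ('h')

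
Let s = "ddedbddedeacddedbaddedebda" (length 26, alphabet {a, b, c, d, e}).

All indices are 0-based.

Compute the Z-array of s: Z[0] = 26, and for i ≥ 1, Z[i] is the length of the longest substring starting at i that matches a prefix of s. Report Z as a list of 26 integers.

[26, 1, 0, 1, 0, 4, 1, 0, 1, 0, 0, 0, 5, 1, 0, 1, 0, 0, 4, 1, 0, 1, 0, 0, 1, 0]

Z[0]=26
i=1: outside box; Z[1]=1 grow→box=[1,2)
i=2: outside box; Z[2]=0
i=3: outside box; Z[3]=1 grow→box=[3,4)
i=4: outside box; Z[4]=0
i=5: outside box; Z[5]=4 grow→box=[5,9)
i=6: min(r-i=3, Z[1]=1)=1; Z[6]=1
i=7: min(r-i=2, Z[2]=0)=0; Z[7]=0
i=8: min(r-i=1, Z[3]=1)=1; Z[8]=1
i=9: outside box; Z[9]=0
i=10: outside box; Z[10]=0
i=11: outside box; Z[11]=0
i=12: outside box; Z[12]=5 grow→box=[12,17)
i=13: min(r-i=4, Z[1]=1)=1; Z[13]=1
i=14: min(r-i=3, Z[2]=0)=0; Z[14]=0
i=15: min(r-i=2, Z[3]=1)=1; Z[15]=1
i=16: min(r-i=1, Z[4]=0)=0; Z[16]=0
i=17: outside box; Z[17]=0
i=18: outside box; Z[18]=4 grow→box=[18,22)
i=19: min(r-i=3, Z[1]=1)=1; Z[19]=1
i=20: min(r-i=2, Z[2]=0)=0; Z[20]=0
i=21: min(r-i=1, Z[3]=1)=1; Z[21]=1
i=22: outside box; Z[22]=0
i=23: outside box; Z[23]=0
i=24: outside box; Z[24]=1 grow→box=[24,25)
i=25: outside box; Z[25]=0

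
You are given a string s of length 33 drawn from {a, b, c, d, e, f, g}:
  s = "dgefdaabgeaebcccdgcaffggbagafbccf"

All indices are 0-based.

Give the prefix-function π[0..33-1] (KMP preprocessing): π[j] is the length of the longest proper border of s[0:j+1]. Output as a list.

π[0] = 0
j=1 s[j]='g': π[1]=0 (border '')
j=2 s[j]='e': π[2]=0 (border '')
j=3 s[j]='f': π[3]=0 (border '')
j=4 s[j]='d': π[4]=1 (border 'd')
j=5 s[j]='a': k: 1→0; π[5]=0 (border '')
j=6 s[j]='a': π[6]=0 (border '')
j=7 s[j]='b': π[7]=0 (border '')
j=8 s[j]='g': π[8]=0 (border '')
j=9 s[j]='e': π[9]=0 (border '')
j=10 s[j]='a': π[10]=0 (border '')
j=11 s[j]='e': π[11]=0 (border '')
j=12 s[j]='b': π[12]=0 (border '')
j=13 s[j]='c': π[13]=0 (border '')
j=14 s[j]='c': π[14]=0 (border '')
j=15 s[j]='c': π[15]=0 (border '')
j=16 s[j]='d': π[16]=1 (border 'd')
j=17 s[j]='g': π[17]=2 (border 'dg')
j=18 s[j]='c': k: 2→0; π[18]=0 (border '')
j=19 s[j]='a': π[19]=0 (border '')
j=20 s[j]='f': π[20]=0 (border '')
j=21 s[j]='f': π[21]=0 (border '')
j=22 s[j]='g': π[22]=0 (border '')
j=23 s[j]='g': π[23]=0 (border '')
j=24 s[j]='b': π[24]=0 (border '')
j=25 s[j]='a': π[25]=0 (border '')
j=26 s[j]='g': π[26]=0 (border '')
j=27 s[j]='a': π[27]=0 (border '')
j=28 s[j]='f': π[28]=0 (border '')
j=29 s[j]='b': π[29]=0 (border '')
j=30 s[j]='c': π[30]=0 (border '')
j=31 s[j]='c': π[31]=0 (border '')
j=32 s[j]='f': π[32]=0 (border '')

[0, 0, 0, 0, 1, 0, 0, 0, 0, 0, 0, 0, 0, 0, 0, 0, 1, 2, 0, 0, 0, 0, 0, 0, 0, 0, 0, 0, 0, 0, 0, 0, 0]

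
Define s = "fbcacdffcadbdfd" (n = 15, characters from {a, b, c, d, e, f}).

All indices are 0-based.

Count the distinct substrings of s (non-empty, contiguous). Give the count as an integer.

sorted suffixes:
  #0 SA[0]=3  'acdffcadbdfd'
  #1 SA[1]=9  'adbdfd'
  #2 SA[2]=1  'bcacdffcadbdfd'
  #3 SA[3]=11  'bdfd'
  #4 SA[4]=2  'cacdffcadbdfd'
  #5 SA[5]=8  'cadbdfd'
  #6 SA[6]=4  'cdffcadbdfd'
  #7 SA[7]=14  'd'
  #8 SA[8]=10  'dbdfd'
  #9 SA[9]=12  'dfd'
  #10 SA[10]=5  'dffcadbdfd'
  #11 SA[11]=0  'fbcacdffcadbdfd'
  #12 SA[12]=7  'fcadbdfd'
  #13 SA[13]=13  'fd'
  #14 SA[14]=6  'ffcadbdfd'

SA = [3, 9, 1, 11, 2, 8, 4, 14, 10, 12, 5, 0, 7, 13, 6]
rank  pair      lcp
   1  s[3:],s[9:]  1  'a'
   2  s[9:],s[1:]  0  ''
   3  s[1:],s[11:]  1  'b'
   4  s[11:],s[2:]  0  ''
   5  s[2:],s[8:]  2  'ca'
   6  s[8:],s[4:]  1  'c'
   7  s[4:],s[14:]  0  ''
   8  s[14:],s[10:]  1  'd'
   9  s[10:],s[12:]  1  'd'
  10  s[12:],s[5:]  2  'df'
  11  s[5:],s[0:]  0  ''
  12  s[0:],s[7:]  1  'f'
  13  s[7:],s[13:]  1  'f'
  14  s[13:],s[6:]  1  'f'

n(n+1)/2 = 15·16/2 = 120
Σ LCP = 0 + 1 + 0 + 1 + 0 + 2 + 1 + 0 + 1 + 1 + 2 + 0 + 1 + 1 + 1 = 12
distinct = 120 − 12 = 108

108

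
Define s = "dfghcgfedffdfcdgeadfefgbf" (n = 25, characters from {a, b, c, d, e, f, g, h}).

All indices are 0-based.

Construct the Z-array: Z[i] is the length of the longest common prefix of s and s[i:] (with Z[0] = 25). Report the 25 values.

[25, 0, 0, 0, 0, 0, 0, 0, 2, 0, 0, 2, 0, 0, 1, 0, 0, 0, 2, 0, 0, 0, 0, 0, 0]

Z[0]=25
i=1: i≥r, start 0; Z[1]=0
i=2: i≥r, start 0; Z[2]=0
i=3: i≥r, start 0; Z[3]=0
i=4: i≥r, start 0; Z[4]=0
i=5: i≥r, start 0; Z[5]=0
i=6: i≥r, start 0; Z[6]=0
i=7: i≥r, start 0; Z[7]=0
i=8: i≥r, start 0; Z[8]=2 extend→box=[8,10)
i=9: min(r-i=1, Z[1]=0)=0; Z[9]=0
i=10: i≥r, start 0; Z[10]=0
i=11: i≥r, start 0; Z[11]=2 extend→box=[11,13)
i=12: min(r-i=1, Z[1]=0)=0; Z[12]=0
i=13: i≥r, start 0; Z[13]=0
i=14: i≥r, start 0; Z[14]=1 extend→box=[14,15)
i=15: i≥r, start 0; Z[15]=0
i=16: i≥r, start 0; Z[16]=0
i=17: i≥r, start 0; Z[17]=0
i=18: i≥r, start 0; Z[18]=2 extend→box=[18,20)
i=19: min(r-i=1, Z[1]=0)=0; Z[19]=0
i=20: i≥r, start 0; Z[20]=0
i=21: i≥r, start 0; Z[21]=0
i=22: i≥r, start 0; Z[22]=0
i=23: i≥r, start 0; Z[23]=0
i=24: i≥r, start 0; Z[24]=0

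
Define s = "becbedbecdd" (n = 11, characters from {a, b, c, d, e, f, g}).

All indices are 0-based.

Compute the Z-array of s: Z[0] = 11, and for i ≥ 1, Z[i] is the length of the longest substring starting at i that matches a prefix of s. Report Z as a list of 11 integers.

Z[0]=11
i=1: outside box; Z[1]=0
i=2: outside box; Z[2]=0
i=3: outside box; Z[3]=2 extend→box=[3,5)
i=4: min(r-i=1, Z[1]=0)=0; Z[4]=0
i=5: outside box; Z[5]=0
i=6: outside box; Z[6]=3 extend→box=[6,9)
i=7: min(r-i=2, Z[1]=0)=0; Z[7]=0
i=8: min(r-i=1, Z[2]=0)=0; Z[8]=0
i=9: outside box; Z[9]=0
i=10: outside box; Z[10]=0

[11, 0, 0, 2, 0, 0, 3, 0, 0, 0, 0]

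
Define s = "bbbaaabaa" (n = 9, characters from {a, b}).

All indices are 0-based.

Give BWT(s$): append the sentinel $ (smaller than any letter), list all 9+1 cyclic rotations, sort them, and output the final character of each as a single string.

rank  rotation    last
    0  $bbbaaabaa  a
    1  a$bbbaaaba  a
    2  aa$bbbaaab  b
    3  aaabaa$bbb  b
    4  aabaa$bbba  a
    5  abaa$bbbaa  a
    6  baa$bbbaaa  a
    7  baaabaa$bb  b
    8  bbaaabaa$b  b
    9  bbbaaabaa$  $

aabbaaabb$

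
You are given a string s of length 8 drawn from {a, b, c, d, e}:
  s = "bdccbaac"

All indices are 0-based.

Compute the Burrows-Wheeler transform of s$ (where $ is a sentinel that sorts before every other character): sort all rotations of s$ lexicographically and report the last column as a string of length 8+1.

cbac$acdb

rank  rotation   last
    0  $bdccbaac  c
    1  aac$bdccb  b
    2  ac$bdccba  a
    3  baac$bdcc  c
    4  bdccbaac$  $
    5  c$bdccbaa  a
    6  cbaac$bdc  c
    7  ccbaac$bd  d
    8  dccbaac$b  b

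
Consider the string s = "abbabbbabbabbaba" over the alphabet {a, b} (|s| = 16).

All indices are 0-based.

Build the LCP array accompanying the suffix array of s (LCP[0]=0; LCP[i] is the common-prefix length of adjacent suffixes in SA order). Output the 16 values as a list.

rank→(start, suffix):
  0 → (15, 'a')
  1 → (13, 'aba')
  2 → (10, 'abbaba')
  3 → (7, 'abbabbaba')
  4 → (0, 'abbabbbabbabbaba')
  5 → (3, 'abbbabbabbaba')
  6 → (14, 'ba')
  7 → (12, 'baba')
  8 → (9, 'babbaba')
  9 → (6, 'babbabbaba')
  10 → (2, 'babbbabbabbaba')
  11 → (11, 'bbaba')
  12 → (8, 'bbabbaba')
  13 → (5, 'bbabbabbaba')
  14 → (1, 'bbabbbabbabbaba')
  15 → (4, 'bbbabbabbaba')

SA = [15, 13, 10, 7, 0, 3, 14, 12, 9, 6, 2, 11, 8, 5, 1, 4]
i: (SA[i-1],SA[i]) lcp shared
  1: (15,13) 1 'a'
  2: (13,10) 2 'ab'
  3: (10,7) 5 'abbab'
  4: (7,0) 6 'abbabb'
  5: (0,3) 3 'abb'
  6: (3,14) 0 ''
  7: (14,12) 2 'ba'
  8: (12,9) 3 'bab'
  9: (9,6) 6 'babbab'
  10: (6,2) 4 'babb'
  11: (2,11) 1 'b'
  12: (11,8) 4 'bbab'
  13: (8,5) 7 'bbabbab'
  14: (5,1) 5 'bbabb'
  15: (1,4) 2 'bb'

[0, 1, 2, 5, 6, 3, 0, 2, 3, 6, 4, 1, 4, 7, 5, 2]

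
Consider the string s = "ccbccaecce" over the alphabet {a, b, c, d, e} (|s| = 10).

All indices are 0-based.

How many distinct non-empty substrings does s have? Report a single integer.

sorted suffixes:
  #0 SA[0]=5  'aecce'
  #1 SA[1]=2  'bccaecce'
  #2 SA[2]=4  'caecce'
  #3 SA[3]=1  'cbccaecce'
  #4 SA[4]=3  'ccaecce'
  #5 SA[5]=0  'ccbccaecce'
  #6 SA[6]=7  'cce'
  #7 SA[7]=8  'ce'
  #8 SA[8]=9  'e'
  #9 SA[9]=6  'ecce'

SA = [5, 2, 4, 1, 3, 0, 7, 8, 9, 6]
rank  pair      lcp
   1  s[5:],s[2:]  0  ''
   2  s[2:],s[4:]  0  ''
   3  s[4:],s[1:]  1  'c'
   4  s[1:],s[3:]  1  'c'
   5  s[3:],s[0:]  2  'cc'
   6  s[0:],s[7:]  2  'cc'
   7  s[7:],s[8:]  1  'c'
   8  s[8:],s[9:]  0  ''
   9  s[9:],s[6:]  1  'e'

n(n+1)/2 = 10·11/2 = 55
Σ LCP = 0 + 0 + 0 + 1 + 1 + 2 + 2 + 1 + 0 + 1 = 8
distinct = 55 − 8 = 47

47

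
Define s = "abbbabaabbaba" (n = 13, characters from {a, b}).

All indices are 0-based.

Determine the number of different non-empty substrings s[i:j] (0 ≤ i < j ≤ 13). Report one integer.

65

rank→(start, suffix):
  0 → (12, 'a')
  1 → (6, 'aabbaba')
  2 → (10, 'aba')
  3 → (4, 'abaabbaba')
  4 → (7, 'abbaba')
  5 → (0, 'abbbabaabbaba')
  6 → (11, 'ba')
  7 → (5, 'baabbaba')
  8 → (9, 'baba')
  9 → (3, 'babaabbaba')
  10 → (8, 'bbaba')
  11 → (2, 'bbabaabbaba')
  12 → (1, 'bbbabaabbaba')

SA = [12, 6, 10, 4, 7, 0, 11, 5, 9, 3, 8, 2, 1]
rank  pair      lcp
   1  s[12:],s[6:]  1  'a'
   2  s[6:],s[10:]  1  'a'
   3  s[10:],s[4:]  3  'aba'
   4  s[4:],s[7:]  2  'ab'
   5  s[7:],s[0:]  3  'abb'
   6  s[0:],s[11:]  0  ''
   7  s[11:],s[5:]  2  'ba'
   8  s[5:],s[9:]  2  'ba'
   9  s[9:],s[3:]  4  'baba'
  10  s[3:],s[8:]  1  'b'
  11  s[8:],s[2:]  5  'bbaba'
  12  s[2:],s[1:]  2  'bb'

n(n+1)/2 = 13·14/2 = 91
Σ LCP = 0 + 1 + 1 + 3 + 2 + 3 + 0 + 2 + 2 + 4 + 1 + 5 + 2 = 26
distinct = 91 − 26 = 65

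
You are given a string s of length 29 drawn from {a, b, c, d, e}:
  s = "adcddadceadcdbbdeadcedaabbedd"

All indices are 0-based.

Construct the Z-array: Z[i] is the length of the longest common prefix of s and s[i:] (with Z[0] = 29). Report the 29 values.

[29, 0, 0, 0, 0, 3, 0, 0, 0, 4, 0, 0, 0, 0, 0, 0, 0, 3, 0, 0, 0, 0, 1, 1, 0, 0, 0, 0, 0]

Z[0]=29
i=1: fresh scan; Z[1]=0
i=2: fresh scan; Z[2]=0
i=3: fresh scan; Z[3]=0
i=4: fresh scan; Z[4]=0
i=5: fresh scan; Z[5]=3 scan→box=[5,8)
i=6: min(r-i=2, Z[1]=0)=0; Z[6]=0
i=7: min(r-i=1, Z[2]=0)=0; Z[7]=0
i=8: fresh scan; Z[8]=0
i=9: fresh scan; Z[9]=4 scan→box=[9,13)
i=10: min(r-i=3, Z[1]=0)=0; Z[10]=0
i=11: min(r-i=2, Z[2]=0)=0; Z[11]=0
i=12: min(r-i=1, Z[3]=0)=0; Z[12]=0
i=13: fresh scan; Z[13]=0
i=14: fresh scan; Z[14]=0
i=15: fresh scan; Z[15]=0
i=16: fresh scan; Z[16]=0
i=17: fresh scan; Z[17]=3 scan→box=[17,20)
i=18: min(r-i=2, Z[1]=0)=0; Z[18]=0
i=19: min(r-i=1, Z[2]=0)=0; Z[19]=0
i=20: fresh scan; Z[20]=0
i=21: fresh scan; Z[21]=0
i=22: fresh scan; Z[22]=1 scan→box=[22,23)
i=23: fresh scan; Z[23]=1 scan→box=[23,24)
i=24: fresh scan; Z[24]=0
i=25: fresh scan; Z[25]=0
i=26: fresh scan; Z[26]=0
i=27: fresh scan; Z[27]=0
i=28: fresh scan; Z[28]=0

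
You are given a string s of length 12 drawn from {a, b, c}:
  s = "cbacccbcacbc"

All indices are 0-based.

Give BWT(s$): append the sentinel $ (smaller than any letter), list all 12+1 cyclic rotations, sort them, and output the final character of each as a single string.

ccbcccbb$acca

rank  rotation       last
    0  $cbacccbcacbc  c
    1  acbc$cbacccbc  c
    2  acccbcacbc$cb  b
    3  bacccbcacbc$c  c
    4  bc$cbacccbcac  c
    5  bcacbc$cbaccc  c
    6  c$cbacccbcacb  b
    7  cacbc$cbacccb  b
    8  cbacccbcacbc$  $
    9  cbc$cbacccbca  a
   10  cbcacbc$cbacc  c
   11  ccbcacbc$cbac  c
   12  cccbcacbc$cba  a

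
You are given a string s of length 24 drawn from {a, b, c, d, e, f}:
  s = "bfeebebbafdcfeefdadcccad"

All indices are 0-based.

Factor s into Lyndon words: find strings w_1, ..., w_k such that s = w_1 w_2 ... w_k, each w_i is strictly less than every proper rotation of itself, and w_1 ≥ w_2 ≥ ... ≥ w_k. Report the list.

emit factor 1: 'bfee' (i=0, period=4)
emit factor 2: 'be' (i=4, period=2)
emit factor 3: 'b' (i=6, period=1)
emit factor 4: 'b' (i=7, period=1)
emit factor 5: 'afdcfeefd' (i=8, period=9)
emit factor 6: 'adccc' (i=17, period=5)
emit factor 7: 'ad' (i=22, period=2)

["bfee", "be", "b", "b", "afdcfeefd", "adccc", "ad"]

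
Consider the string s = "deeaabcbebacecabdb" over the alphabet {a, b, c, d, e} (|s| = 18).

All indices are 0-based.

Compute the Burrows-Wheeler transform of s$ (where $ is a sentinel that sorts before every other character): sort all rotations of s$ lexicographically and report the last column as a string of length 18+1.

rank  rotation             last
    0  $deeaabcbebacecabdb  b
    1  aabcbebacecabdb$dee  e
    2  abcbebacecabdb$deea  a
    3  abdb$deeaabcbebacec  c
    4  acecabdb$deeaabcbeb  b
    5  b$deeaabcbebacecabd  d
    6  bacecabdb$deeaabcbe  e
    7  bcbebacecabdb$deeaa  a
    8  bdb$deeaabcbebaceca  a
    9  bebacecabdb$deeaabc  c
   10  cabdb$deeaabcbebace  e
   11  cbebacecabdb$deeaab  b
   12  cecabdb$deeaabcbeba  a
   13  db$deeaabcbebacecab  b
   14  deeaabcbebacecabdb$  $
   15  eaabcbebacecabdb$de  e
   16  ebacecabdb$deeaabcb  b
   17  ecabdb$deeaabcbebac  c
   18  eeaabcbebacecabdb$d  d

beacbdeaacebab$ebcd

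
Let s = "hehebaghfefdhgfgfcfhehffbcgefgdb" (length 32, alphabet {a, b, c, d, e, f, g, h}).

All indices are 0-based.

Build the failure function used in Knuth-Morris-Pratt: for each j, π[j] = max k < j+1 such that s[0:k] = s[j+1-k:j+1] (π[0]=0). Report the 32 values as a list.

[0, 0, 1, 2, 0, 0, 0, 1, 0, 0, 0, 0, 1, 0, 0, 0, 0, 0, 0, 1, 2, 3, 0, 0, 0, 0, 0, 0, 0, 0, 0, 0]

π[0] = 0
j=1 s[j]='e': π[1]=0 (border '')
j=2 s[j]='h': π[2]=1 (border 'h')
j=3 s[j]='e': π[3]=2 (border 'he')
j=4 s[j]='b': k: 2→0; π[4]=0 (border '')
j=5 s[j]='a': π[5]=0 (border '')
j=6 s[j]='g': π[6]=0 (border '')
j=7 s[j]='h': π[7]=1 (border 'h')
j=8 s[j]='f': k: 1→0; π[8]=0 (border '')
j=9 s[j]='e': π[9]=0 (border '')
j=10 s[j]='f': π[10]=0 (border '')
j=11 s[j]='d': π[11]=0 (border '')
j=12 s[j]='h': π[12]=1 (border 'h')
j=13 s[j]='g': k: 1→0; π[13]=0 (border '')
j=14 s[j]='f': π[14]=0 (border '')
j=15 s[j]='g': π[15]=0 (border '')
j=16 s[j]='f': π[16]=0 (border '')
j=17 s[j]='c': π[17]=0 (border '')
j=18 s[j]='f': π[18]=0 (border '')
j=19 s[j]='h': π[19]=1 (border 'h')
j=20 s[j]='e': π[20]=2 (border 'he')
j=21 s[j]='h': π[21]=3 (border 'heh')
j=22 s[j]='f': k: 3→1→0; π[22]=0 (border '')
j=23 s[j]='f': π[23]=0 (border '')
j=24 s[j]='b': π[24]=0 (border '')
j=25 s[j]='c': π[25]=0 (border '')
j=26 s[j]='g': π[26]=0 (border '')
j=27 s[j]='e': π[27]=0 (border '')
j=28 s[j]='f': π[28]=0 (border '')
j=29 s[j]='g': π[29]=0 (border '')
j=30 s[j]='d': π[30]=0 (border '')
j=31 s[j]='b': π[31]=0 (border '')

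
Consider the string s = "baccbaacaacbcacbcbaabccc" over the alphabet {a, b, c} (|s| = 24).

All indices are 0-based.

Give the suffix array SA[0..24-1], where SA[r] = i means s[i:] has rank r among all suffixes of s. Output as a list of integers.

[18, 5, 8, 19, 6, 9, 13, 1, 17, 4, 0, 11, 15, 20, 23, 7, 12, 16, 3, 10, 14, 22, 2, 21]

sorted suffixes:
  #0 SA[0]=18  'aabccc'
  #1 SA[1]=5  'aacaacbcacbcbaabccc'
  #2 SA[2]=8  'aacbcacbcbaabccc'
  #3 SA[3]=19  'abccc'
  #4 SA[4]=6  'acaacbcacbcbaabccc'
  #5 SA[5]=9  'acbcacbcbaabccc'
  #6 SA[6]=13  'acbcbaabccc'
  #7 SA[7]=1  'accbaacaacbcacbcbaabccc'
  #8 SA[8]=17  'baabccc'
  #9 SA[9]=4  'baacaacbcacbcbaabccc'
  #10 SA[10]=0  'baccbaacaacbcacbcbaabccc'
  #11 SA[11]=11  'bcacbcbaabccc'
  #12 SA[12]=15  'bcbaabccc'
  #13 SA[13]=20  'bccc'
  #14 SA[14]=23  'c'
  #15 SA[15]=7  'caacbcacbcbaabccc'
  #16 SA[16]=12  'cacbcbaabccc'
  #17 SA[17]=16  'cbaabccc'
  #18 SA[18]=3  'cbaacaacbcacbcbaabccc'
  #19 SA[19]=10  'cbcacbcbaabccc'
  #20 SA[20]=14  'cbcbaabccc'
  #21 SA[21]=22  'cc'
  #22 SA[22]=2  'ccbaacaacbcacbcbaabccc'
  #23 SA[23]=21  'ccc'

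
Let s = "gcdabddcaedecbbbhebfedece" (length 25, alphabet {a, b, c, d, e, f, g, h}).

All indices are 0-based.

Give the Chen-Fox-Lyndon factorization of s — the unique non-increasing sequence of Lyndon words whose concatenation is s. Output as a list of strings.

["g", "cd", "abddcaedecbbbhebfedece"]

emit factor 1: 'g' (i=0, period=1)
emit factor 2: 'cd' (i=1, period=2)
emit factor 3: 'abddcaedecbbbhebfedece' (i=3, period=22)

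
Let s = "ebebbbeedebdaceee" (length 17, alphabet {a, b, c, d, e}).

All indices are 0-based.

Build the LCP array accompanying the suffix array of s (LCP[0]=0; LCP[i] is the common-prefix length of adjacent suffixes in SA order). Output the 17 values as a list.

[0, 0, 2, 1, 1, 2, 0, 0, 1, 0, 1, 2, 2, 1, 1, 2, 2]

sorted suffixes:
  #0 SA[0]=12  'aceee'
  #1 SA[1]=3  'bbbeedebdaceee'
  #2 SA[2]=4  'bbeedebdaceee'
  #3 SA[3]=10  'bdaceee'
  #4 SA[4]=1  'bebbbeedebdaceee'
  #5 SA[5]=5  'beedebdaceee'
  #6 SA[6]=13  'ceee'
  #7 SA[7]=11  'daceee'
  #8 SA[8]=8  'debdaceee'
  #9 SA[9]=16  'e'
  #10 SA[10]=2  'ebbbeedebdaceee'
  #11 SA[11]=9  'ebdaceee'
  #12 SA[12]=0  'ebebbbeedebdaceee'
  #13 SA[13]=7  'edebdaceee'
  #14 SA[14]=15  'ee'
  #15 SA[15]=6  'eedebdaceee'
  #16 SA[16]=14  'eee'

SA = [12, 3, 4, 10, 1, 5, 13, 11, 8, 16, 2, 9, 0, 7, 15, 6, 14]
[i] adj suffixes → lcp
  [1] 12/3 → 0 ('')
  [2] 3/4 → 2 ('bb')
  [3] 4/10 → 1 ('b')
  [4] 10/1 → 1 ('b')
  [5] 1/5 → 2 ('be')
  [6] 5/13 → 0 ('')
  [7] 13/11 → 0 ('')
  [8] 11/8 → 1 ('d')
  [9] 8/16 → 0 ('')
  [10] 16/2 → 1 ('e')
  [11] 2/9 → 2 ('eb')
  [12] 9/0 → 2 ('eb')
  [13] 0/7 → 1 ('e')
  [14] 7/15 → 1 ('e')
  [15] 15/6 → 2 ('ee')
  [16] 6/14 → 2 ('ee')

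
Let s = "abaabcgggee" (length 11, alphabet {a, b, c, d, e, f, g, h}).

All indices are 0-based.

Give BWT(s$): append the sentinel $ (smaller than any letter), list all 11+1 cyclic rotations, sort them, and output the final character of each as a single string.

rank  rotation      last
    0  $abaabcgggee  e
    1  aabcgggee$ab  b
    2  abaabcgggee$  $
    3  abcgggee$aba  a
    4  baabcgggee$a  a
    5  bcgggee$abaa  a
    6  cgggee$abaab  b
    7  e$abaabcggge  e
    8  ee$abaabcggg  g
    9  gee$abaabcgg  g
   10  ggee$abaabcg  g
   11  gggee$abaabc  c

eb$aaabegggc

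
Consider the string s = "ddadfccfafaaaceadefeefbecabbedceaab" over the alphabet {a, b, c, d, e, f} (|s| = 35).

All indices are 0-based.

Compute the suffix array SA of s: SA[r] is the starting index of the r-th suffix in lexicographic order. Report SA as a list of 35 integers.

[10, 32, 11, 33, 25, 12, 15, 2, 8, 34, 26, 22, 27, 24, 5, 30, 13, 6, 1, 29, 0, 16, 3, 31, 14, 23, 28, 19, 20, 17, 9, 7, 21, 4, 18]

rank | idx | suffix
   0 |  10 | aaaceadefeefbecabbedceaab
   1 |  32 | aab
   2 |  11 | aaceadefeefbecabbedceaab
   3 |  33 | ab
   4 |  25 | abbedceaab
   5 |  12 | aceadefeefbecabbedceaab
   6 |  15 | adefeefbecabbedceaab
   7 |   2 | adfccfafaaaceadefeefbecabbedceaab
   8 |   8 | afaaaceadefeefbecabbedceaab
   9 |  34 | b
  10 |  26 | bbedceaab
  11 |  22 | becabbedceaab
  12 |  27 | bedceaab
  13 |  24 | cabbedceaab
  14 |   5 | ccfafaaaceadefeefbecabbedceaab
  15 |  30 | ceaab
  16 |  13 | ceadefeefbecabbedceaab
  17 |   6 | cfafaaaceadefeefbecabbedceaab
  18 |   1 | dadfccfafaaaceadefeefbecabbedceaab
  19 |  29 | dceaab
  20 |   0 | ddadfccfafaaaceadefeefbecabbedceaab
  21 |  16 | defeefbecabbedceaab
  22 |   3 | dfccfafaaaceadefeefbecabbedceaab
  23 |  31 | eaab
  24 |  14 | eadefeefbecabbedceaab
  25 |  23 | ecabbedceaab
  26 |  28 | edceaab
  27 |  19 | eefbecabbedceaab
  28 |  20 | efbecabbedceaab
  29 |  17 | efeefbecabbedceaab
  30 |   9 | faaaceadefeefbecabbedceaab
  31 |   7 | fafaaaceadefeefbecabbedceaab
  32 |  21 | fbecabbedceaab
  33 |   4 | fccfafaaaceadefeefbecabbedceaab
  34 |  18 | feefbecabbedceaab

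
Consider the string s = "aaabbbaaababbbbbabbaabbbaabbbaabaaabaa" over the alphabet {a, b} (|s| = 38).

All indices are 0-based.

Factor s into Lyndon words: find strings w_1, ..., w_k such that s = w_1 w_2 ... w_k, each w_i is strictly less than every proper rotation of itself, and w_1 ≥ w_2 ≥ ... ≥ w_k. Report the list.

emit factor 1: 'aaabbb' (i=0, period=6)
emit factor 2: 'aaababbbbbabbaabbbaabbbaab' (i=6, period=26)
emit factor 3: 'aaab' (i=32, period=4)
emit factor 4: 'a' (i=36, period=1)
emit factor 5: 'a' (i=37, period=1)

["aaabbb", "aaababbbbbabbaabbbaabbbaab", "aaab", "a", "a"]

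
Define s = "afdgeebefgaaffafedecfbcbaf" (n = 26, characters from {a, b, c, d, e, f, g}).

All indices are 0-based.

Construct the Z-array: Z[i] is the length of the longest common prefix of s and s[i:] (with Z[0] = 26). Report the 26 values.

Z[0]=26
i=1: i≥r, start 0; Z[1]=0
i=2: i≥r, start 0; Z[2]=0
i=3: i≥r, start 0; Z[3]=0
i=4: i≥r, start 0; Z[4]=0
i=5: i≥r, start 0; Z[5]=0
i=6: i≥r, start 0; Z[6]=0
i=7: i≥r, start 0; Z[7]=0
i=8: i≥r, start 0; Z[8]=0
i=9: i≥r, start 0; Z[9]=0
i=10: i≥r, start 0; Z[10]=1 extend→box=[10,11)
i=11: i≥r, start 0; Z[11]=2 extend→box=[11,13)
i=12: min(r-i=1, Z[1]=0)=0; Z[12]=0
i=13: i≥r, start 0; Z[13]=0
i=14: i≥r, start 0; Z[14]=2 extend→box=[14,16)
i=15: min(r-i=1, Z[1]=0)=0; Z[15]=0
i=16: i≥r, start 0; Z[16]=0
i=17: i≥r, start 0; Z[17]=0
i=18: i≥r, start 0; Z[18]=0
i=19: i≥r, start 0; Z[19]=0
i=20: i≥r, start 0; Z[20]=0
i=21: i≥r, start 0; Z[21]=0
i=22: i≥r, start 0; Z[22]=0
i=23: i≥r, start 0; Z[23]=0
i=24: i≥r, start 0; Z[24]=2 extend→box=[24,26)
i=25: min(r-i=1, Z[1]=0)=0; Z[25]=0

[26, 0, 0, 0, 0, 0, 0, 0, 0, 0, 1, 2, 0, 0, 2, 0, 0, 0, 0, 0, 0, 0, 0, 0, 2, 0]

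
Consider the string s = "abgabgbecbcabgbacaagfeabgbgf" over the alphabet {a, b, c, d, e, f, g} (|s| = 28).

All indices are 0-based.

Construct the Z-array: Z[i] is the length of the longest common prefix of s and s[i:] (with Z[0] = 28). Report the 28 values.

Z[0]=28
i=1: i≥r, start 0; Z[1]=0
i=2: i≥r, start 0; Z[2]=0
i=3: i≥r, start 0; Z[3]=3 scan→box=[3,6)
i=4: min(r-i=2, Z[1]=0)=0; Z[4]=0
i=5: min(r-i=1, Z[2]=0)=0; Z[5]=0
i=6: i≥r, start 0; Z[6]=0
i=7: i≥r, start 0; Z[7]=0
i=8: i≥r, start 0; Z[8]=0
i=9: i≥r, start 0; Z[9]=0
i=10: i≥r, start 0; Z[10]=0
i=11: i≥r, start 0; Z[11]=3 scan→box=[11,14)
i=12: min(r-i=2, Z[1]=0)=0; Z[12]=0
i=13: min(r-i=1, Z[2]=0)=0; Z[13]=0
i=14: i≥r, start 0; Z[14]=0
i=15: i≥r, start 0; Z[15]=1 scan→box=[15,16)
i=16: i≥r, start 0; Z[16]=0
i=17: i≥r, start 0; Z[17]=1 scan→box=[17,18)
i=18: i≥r, start 0; Z[18]=1 scan→box=[18,19)
i=19: i≥r, start 0; Z[19]=0
i=20: i≥r, start 0; Z[20]=0
i=21: i≥r, start 0; Z[21]=0
i=22: i≥r, start 0; Z[22]=3 scan→box=[22,25)
i=23: min(r-i=2, Z[1]=0)=0; Z[23]=0
i=24: min(r-i=1, Z[2]=0)=0; Z[24]=0
i=25: i≥r, start 0; Z[25]=0
i=26: i≥r, start 0; Z[26]=0
i=27: i≥r, start 0; Z[27]=0

[28, 0, 0, 3, 0, 0, 0, 0, 0, 0, 0, 3, 0, 0, 0, 1, 0, 1, 1, 0, 0, 0, 3, 0, 0, 0, 0, 0]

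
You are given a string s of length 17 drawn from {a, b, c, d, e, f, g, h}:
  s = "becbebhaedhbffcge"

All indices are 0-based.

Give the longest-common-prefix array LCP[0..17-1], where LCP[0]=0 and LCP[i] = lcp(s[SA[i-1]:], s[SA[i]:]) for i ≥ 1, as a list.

rank | idx | suffix
   0 |   7 | aedhbffcge
   1 |   3 | bebhaedhbffcge
   2 |   0 | becbebhaedhbffcge
   3 |  11 | bffcge
   4 |   5 | bhaedhbffcge
   5 |   2 | cbebhaedhbffcge
   6 |  14 | cge
   7 |   9 | dhbffcge
   8 |  16 | e
   9 |   4 | ebhaedhbffcge
  10 |   1 | ecbebhaedhbffcge
  11 |   8 | edhbffcge
  12 |  13 | fcge
  13 |  12 | ffcge
  14 |  15 | ge
  15 |   6 | haedhbffcge
  16 |  10 | hbffcge

SA = [7, 3, 0, 11, 5, 2, 14, 9, 16, 4, 1, 8, 13, 12, 15, 6, 10]
[i] adj suffixes → lcp
  [1] 7/3 → 0 ('')
  [2] 3/0 → 2 ('be')
  [3] 0/11 → 1 ('b')
  [4] 11/5 → 1 ('b')
  [5] 5/2 → 0 ('')
  [6] 2/14 → 1 ('c')
  [7] 14/9 → 0 ('')
  [8] 9/16 → 0 ('')
  [9] 16/4 → 1 ('e')
  [10] 4/1 → 1 ('e')
  [11] 1/8 → 1 ('e')
  [12] 8/13 → 0 ('')
  [13] 13/12 → 1 ('f')
  [14] 12/15 → 0 ('')
  [15] 15/6 → 0 ('')
  [16] 6/10 → 1 ('h')

[0, 0, 2, 1, 1, 0, 1, 0, 0, 1, 1, 1, 0, 1, 0, 0, 1]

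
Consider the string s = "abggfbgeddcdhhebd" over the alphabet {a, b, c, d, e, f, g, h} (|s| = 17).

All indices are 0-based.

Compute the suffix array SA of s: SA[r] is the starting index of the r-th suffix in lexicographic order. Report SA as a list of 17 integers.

[0, 15, 5, 1, 10, 16, 9, 8, 11, 14, 7, 4, 6, 3, 2, 13, 12]

rank→(start, suffix):
  0 → (0, 'abggfbgeddcdhhebd')
  1 → (15, 'bd')
  2 → (5, 'bgeddcdhhebd')
  3 → (1, 'bggfbgeddcdhhebd')
  4 → (10, 'cdhhebd')
  5 → (16, 'd')
  6 → (9, 'dcdhhebd')
  7 → (8, 'ddcdhhebd')
  8 → (11, 'dhhebd')
  9 → (14, 'ebd')
  10 → (7, 'eddcdhhebd')
  11 → (4, 'fbgeddcdhhebd')
  12 → (6, 'geddcdhhebd')
  13 → (3, 'gfbgeddcdhhebd')
  14 → (2, 'ggfbgeddcdhhebd')
  15 → (13, 'hebd')
  16 → (12, 'hhebd')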